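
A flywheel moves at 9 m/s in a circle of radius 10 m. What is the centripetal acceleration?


Given: v = 9 m/s, r = 10 m
Using a_c = v^2 / r
a_c = 9^2 / 10
a_c = 81 / 10
a_c = 81/10 m/s^2

81/10 m/s^2


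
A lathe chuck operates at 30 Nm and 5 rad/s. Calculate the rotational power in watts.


Given: tau = 30 Nm, omega = 5 rad/s
Using P = tau * omega
P = 30 * 5
P = 150 W

150 W


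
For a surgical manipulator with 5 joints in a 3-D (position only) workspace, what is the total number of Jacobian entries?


Given: task space dimension = 3, joints = 5
Jacobian is a 3 x 5 matrix
Total entries = rows * columns
Total = 3 * 5
Total = 15

15


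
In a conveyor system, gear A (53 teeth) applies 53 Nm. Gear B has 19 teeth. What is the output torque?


Given: N1 = 53, N2 = 19, T1 = 53 Nm
Using T2/T1 = N2/N1
T2 = T1 * N2 / N1
T2 = 53 * 19 / 53
T2 = 1007 / 53
T2 = 19 Nm

19 Nm


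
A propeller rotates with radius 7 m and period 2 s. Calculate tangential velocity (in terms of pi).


Given: radius r = 7 m, period T = 2 s
Using v = 2*pi*r / T
v = 2*pi*7 / 2
v = 14*pi / 2
v = 7*pi m/s

7*pi m/s


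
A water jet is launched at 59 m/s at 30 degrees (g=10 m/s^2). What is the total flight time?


Given: v0 = 59 m/s, theta = 30 deg, g = 10 m/s^2
sin(30) = 1/2
Using T = 2*v0*sin(theta) / g
T = 2*59*1/2 / 10
T = 59 / 10
T = 59/10 s

59/10 s


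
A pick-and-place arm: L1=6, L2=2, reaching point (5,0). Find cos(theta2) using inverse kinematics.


Given: L1 = 6, L2 = 2, target (x, y) = (5, 0)
Using cos(theta2) = (x^2 + y^2 - L1^2 - L2^2) / (2*L1*L2)
x^2 + y^2 = 5^2 + 0 = 25
L1^2 + L2^2 = 36 + 4 = 40
Numerator = 25 - 40 = -15
Denominator = 2*6*2 = 24
cos(theta2) = -15/24 = -5/8

-5/8


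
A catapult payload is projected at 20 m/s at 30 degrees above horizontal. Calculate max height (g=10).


Given: v0 = 20 m/s, theta = 30 deg, g = 10 m/s^2
sin^2(30) = 1/4
Using H = v0^2 * sin^2(theta) / (2*g)
H = 20^2 * 1/4 / (2*10)
H = 400 * 1/4 / 20
H = 100 / 20
H = 5 m

5 m


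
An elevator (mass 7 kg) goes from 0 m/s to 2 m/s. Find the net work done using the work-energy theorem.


Given: m = 7 kg, v0 = 0 m/s, v = 2 m/s
Using W = (1/2)*m*(v^2 - v0^2)
v^2 = 2^2 = 4
v0^2 = 0^2 = 0
v^2 - v0^2 = 4 - 0 = 4
W = (1/2)*7*4 = 14 J

14 J


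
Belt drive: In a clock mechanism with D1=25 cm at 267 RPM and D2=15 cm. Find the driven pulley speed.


Given: D1 = 25 cm, w1 = 267 RPM, D2 = 15 cm
Using D1*w1 = D2*w2
w2 = D1*w1 / D2
w2 = 25*267 / 15
w2 = 6675 / 15
w2 = 445 RPM

445 RPM


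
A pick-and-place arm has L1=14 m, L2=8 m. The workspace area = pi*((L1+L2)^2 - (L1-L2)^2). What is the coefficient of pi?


Given: L1 = 14, L2 = 8
(L1+L2)^2 = (22)^2 = 484
(L1-L2)^2 = (6)^2 = 36
Difference = 484 - 36 = 448
This equals 4*L1*L2 = 4*14*8 = 448
Workspace area = 448*pi

448


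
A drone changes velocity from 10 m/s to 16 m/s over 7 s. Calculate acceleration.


Given: initial velocity v0 = 10 m/s, final velocity v = 16 m/s, time t = 7 s
Using a = (v - v0) / t
a = (16 - 10) / 7
a = 6 / 7
a = 6/7 m/s^2

6/7 m/s^2


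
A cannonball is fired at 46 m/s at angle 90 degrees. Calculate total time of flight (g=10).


Given: v0 = 46 m/s, theta = 90 deg, g = 10 m/s^2
sin(90) = 1
Using T = 2*v0*sin(theta) / g
T = 2*46*1 / 10
T = 92 / 10
T = 46/5 s

46/5 s


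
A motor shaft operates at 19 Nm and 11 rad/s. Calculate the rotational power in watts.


Given: tau = 19 Nm, omega = 11 rad/s
Using P = tau * omega
P = 19 * 11
P = 209 W

209 W


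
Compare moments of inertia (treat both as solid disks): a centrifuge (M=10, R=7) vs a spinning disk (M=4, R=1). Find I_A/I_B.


Given: M1=10 kg, R1=7 m, M2=4 kg, R2=1 m
For a disk: I = (1/2)*M*R^2, so I_A/I_B = (M1*R1^2)/(M2*R2^2)
M1*R1^2 = 10*49 = 490
M2*R2^2 = 4*1 = 4
I_A/I_B = 490/4 = 245/2

245/2


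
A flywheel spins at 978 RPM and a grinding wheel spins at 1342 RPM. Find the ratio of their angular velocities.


Given: RPM_A = 978, RPM_B = 1342
omega = 2*pi*RPM/60, so omega_A/omega_B = RPM_A / RPM_B
omega_A/omega_B = 978 / 1342
omega_A/omega_B = 489/671

489/671


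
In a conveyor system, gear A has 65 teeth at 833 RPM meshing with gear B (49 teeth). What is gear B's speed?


Given: N1 = 65 teeth, w1 = 833 RPM, N2 = 49 teeth
Using N1*w1 = N2*w2
w2 = N1*w1 / N2
w2 = 65*833 / 49
w2 = 54145 / 49
w2 = 1105 RPM

1105 RPM


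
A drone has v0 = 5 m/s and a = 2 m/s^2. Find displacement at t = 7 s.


Given: v0 = 5 m/s, a = 2 m/s^2, t = 7 s
Using s = v0*t + (1/2)*a*t^2
s = 5*7 + (1/2)*2*7^2
s = 35 + (1/2)*98
s = 35 + 49
s = 84

84 m


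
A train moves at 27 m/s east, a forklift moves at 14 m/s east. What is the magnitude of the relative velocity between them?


Given: v_A = 27 m/s east, v_B = 14 m/s east
Both move in the same direction; relative speed = |v_A - v_B|
|27 - 14| = |13|
= 13 m/s

13 m/s


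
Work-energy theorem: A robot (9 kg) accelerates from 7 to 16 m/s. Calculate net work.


Given: m = 9 kg, v0 = 7 m/s, v = 16 m/s
Using W = (1/2)*m*(v^2 - v0^2)
v^2 = 16^2 = 256
v0^2 = 7^2 = 49
v^2 - v0^2 = 256 - 49 = 207
W = (1/2)*9*207 = 1863/2 J

1863/2 J


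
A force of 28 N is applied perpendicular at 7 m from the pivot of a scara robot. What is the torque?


Given: F = 28 N, r = 7 m, angle = 90 deg (perpendicular)
Using tau = F * r * sin(90)
sin(90) = 1
tau = 28 * 7 * 1
tau = 196 Nm

196 Nm


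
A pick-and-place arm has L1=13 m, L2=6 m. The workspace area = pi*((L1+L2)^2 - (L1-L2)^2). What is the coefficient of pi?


Given: L1 = 13, L2 = 6
(L1+L2)^2 = (19)^2 = 361
(L1-L2)^2 = (7)^2 = 49
Difference = 361 - 49 = 312
This equals 4*L1*L2 = 4*13*6 = 312
Workspace area = 312*pi

312


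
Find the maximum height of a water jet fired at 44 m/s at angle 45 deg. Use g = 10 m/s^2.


Given: v0 = 44 m/s, theta = 45 deg, g = 10 m/s^2
sin^2(45) = 1/2
Using H = v0^2 * sin^2(theta) / (2*g)
H = 44^2 * 1/2 / (2*10)
H = 1936 * 1/2 / 20
H = 968 / 20
H = 242/5 m

242/5 m


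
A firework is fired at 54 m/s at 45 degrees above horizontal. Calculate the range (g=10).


Given: v0 = 54 m/s, theta = 45 deg, g = 10 m/s^2
sin(2*45) = sin(90) = 1
Using R = v0^2 * sin(2*theta) / g
R = 54^2 * 1 / 10
R = 2916 / 10
R = 1458/5 m

1458/5 m


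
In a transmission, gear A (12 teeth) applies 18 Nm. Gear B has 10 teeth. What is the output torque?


Given: N1 = 12, N2 = 10, T1 = 18 Nm
Using T2/T1 = N2/N1
T2 = T1 * N2 / N1
T2 = 18 * 10 / 12
T2 = 180 / 12
T2 = 15 Nm

15 Nm


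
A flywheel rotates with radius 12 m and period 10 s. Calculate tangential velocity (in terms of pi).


Given: radius r = 12 m, period T = 10 s
Using v = 2*pi*r / T
v = 2*pi*12 / 10
v = 24*pi / 10
v = 12/5*pi m/s

12/5*pi m/s


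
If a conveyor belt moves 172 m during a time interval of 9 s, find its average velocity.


Given: distance d = 172 m, time t = 9 s
Using v = d / t
v = 172 / 9
v = 172/9 m/s

172/9 m/s


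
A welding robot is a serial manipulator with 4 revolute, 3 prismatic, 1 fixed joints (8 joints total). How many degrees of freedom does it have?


Given: serial robot with 4 revolute, 3 prismatic, 1 fixed joints
DOF contribution per joint type: revolute=1, prismatic=1, spherical=3, fixed=0
DOF = 4*1 + 3*1 + 1*0
DOF = 7

7


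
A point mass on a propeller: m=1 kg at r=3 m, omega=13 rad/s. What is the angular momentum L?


Given: m = 1 kg, r = 3 m, omega = 13 rad/s
For a point mass: I = m*r^2
I = 1*3^2 = 1*9 = 9
L = I*omega = 9*13
L = 117 kg*m^2/s

117 kg*m^2/s


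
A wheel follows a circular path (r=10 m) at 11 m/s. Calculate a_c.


Given: v = 11 m/s, r = 10 m
Using a_c = v^2 / r
a_c = 11^2 / 10
a_c = 121 / 10
a_c = 121/10 m/s^2

121/10 m/s^2


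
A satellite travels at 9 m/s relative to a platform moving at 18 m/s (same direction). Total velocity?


Given: object velocity = 9 m/s, platform velocity = 18 m/s (same direction)
Using classical velocity addition: v_total = v_object + v_platform
v_total = 9 + 18
v_total = 27 m/s

27 m/s


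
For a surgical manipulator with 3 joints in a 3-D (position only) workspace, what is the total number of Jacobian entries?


Given: task space dimension = 3, joints = 3
Jacobian is a 3 x 3 matrix
Total entries = rows * columns
Total = 3 * 3
Total = 9

9


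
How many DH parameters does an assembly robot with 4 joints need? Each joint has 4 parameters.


Given: 4 joints, 4 DH parameters per joint (d, theta, a, alpha)
Total DH parameters = number_of_joints * 4
Total = 4 * 4
Total = 16

16


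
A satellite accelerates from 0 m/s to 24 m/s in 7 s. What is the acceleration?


Given: initial velocity v0 = 0 m/s, final velocity v = 24 m/s, time t = 7 s
Using a = (v - v0) / t
a = (24 - 0) / 7
a = 24 / 7
a = 24/7 m/s^2

24/7 m/s^2


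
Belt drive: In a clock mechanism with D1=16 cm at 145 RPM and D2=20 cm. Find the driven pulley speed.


Given: D1 = 16 cm, w1 = 145 RPM, D2 = 20 cm
Using D1*w1 = D2*w2
w2 = D1*w1 / D2
w2 = 16*145 / 20
w2 = 2320 / 20
w2 = 116 RPM

116 RPM


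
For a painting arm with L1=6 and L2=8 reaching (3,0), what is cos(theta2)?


Given: L1 = 6, L2 = 8, target (x, y) = (3, 0)
Using cos(theta2) = (x^2 + y^2 - L1^2 - L2^2) / (2*L1*L2)
x^2 + y^2 = 3^2 + 0 = 9
L1^2 + L2^2 = 36 + 64 = 100
Numerator = 9 - 100 = -91
Denominator = 2*6*8 = 96
cos(theta2) = -91/96 = -91/96

-91/96


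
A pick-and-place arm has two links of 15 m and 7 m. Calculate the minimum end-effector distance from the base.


Given: L1 = 15 m, L2 = 7 m
For a 2-link planar arm, min reach = |L1 - L2| (second link folded back)
Min reach = |15 - 7|
Min reach = 8 m

8 m


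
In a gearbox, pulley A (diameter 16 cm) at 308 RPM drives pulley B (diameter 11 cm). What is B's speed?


Given: D1 = 16 cm, w1 = 308 RPM, D2 = 11 cm
Using D1*w1 = D2*w2
w2 = D1*w1 / D2
w2 = 16*308 / 11
w2 = 4928 / 11
w2 = 448 RPM

448 RPM


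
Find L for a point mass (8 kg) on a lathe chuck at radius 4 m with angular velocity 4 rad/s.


Given: m = 8 kg, r = 4 m, omega = 4 rad/s
For a point mass: I = m*r^2
I = 8*4^2 = 8*16 = 128
L = I*omega = 128*4
L = 512 kg*m^2/s

512 kg*m^2/s


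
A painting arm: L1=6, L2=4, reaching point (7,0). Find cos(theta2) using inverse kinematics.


Given: L1 = 6, L2 = 4, target (x, y) = (7, 0)
Using cos(theta2) = (x^2 + y^2 - L1^2 - L2^2) / (2*L1*L2)
x^2 + y^2 = 7^2 + 0 = 49
L1^2 + L2^2 = 36 + 16 = 52
Numerator = 49 - 52 = -3
Denominator = 2*6*4 = 48
cos(theta2) = -3/48 = -1/16

-1/16


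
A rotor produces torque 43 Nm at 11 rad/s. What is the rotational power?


Given: tau = 43 Nm, omega = 11 rad/s
Using P = tau * omega
P = 43 * 11
P = 473 W

473 W


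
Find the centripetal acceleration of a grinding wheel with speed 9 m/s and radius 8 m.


Given: v = 9 m/s, r = 8 m
Using a_c = v^2 / r
a_c = 9^2 / 8
a_c = 81 / 8
a_c = 81/8 m/s^2

81/8 m/s^2


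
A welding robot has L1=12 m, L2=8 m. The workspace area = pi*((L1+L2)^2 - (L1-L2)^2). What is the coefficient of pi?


Given: L1 = 12, L2 = 8
(L1+L2)^2 = (20)^2 = 400
(L1-L2)^2 = (4)^2 = 16
Difference = 400 - 16 = 384
This equals 4*L1*L2 = 4*12*8 = 384
Workspace area = 384*pi

384


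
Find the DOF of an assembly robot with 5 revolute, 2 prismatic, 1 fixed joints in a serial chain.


Given: serial robot with 5 revolute, 2 prismatic, 1 fixed joints
DOF contribution per joint type: revolute=1, prismatic=1, spherical=3, fixed=0
DOF = 5*1 + 2*1 + 1*0
DOF = 7

7


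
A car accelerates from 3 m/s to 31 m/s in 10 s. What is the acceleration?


Given: initial velocity v0 = 3 m/s, final velocity v = 31 m/s, time t = 10 s
Using a = (v - v0) / t
a = (31 - 3) / 10
a = 28 / 10
a = 14/5 m/s^2

14/5 m/s^2


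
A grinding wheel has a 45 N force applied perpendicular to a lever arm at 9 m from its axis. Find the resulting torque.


Given: F = 45 N, r = 9 m, angle = 90 deg (perpendicular)
Using tau = F * r * sin(90)
sin(90) = 1
tau = 45 * 9 * 1
tau = 405 Nm

405 Nm


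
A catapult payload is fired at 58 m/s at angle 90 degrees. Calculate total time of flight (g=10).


Given: v0 = 58 m/s, theta = 90 deg, g = 10 m/s^2
sin(90) = 1
Using T = 2*v0*sin(theta) / g
T = 2*58*1 / 10
T = 116 / 10
T = 58/5 s

58/5 s


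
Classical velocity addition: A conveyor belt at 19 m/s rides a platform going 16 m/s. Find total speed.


Given: object velocity = 19 m/s, platform velocity = 16 m/s (same direction)
Using classical velocity addition: v_total = v_object + v_platform
v_total = 19 + 16
v_total = 35 m/s

35 m/s


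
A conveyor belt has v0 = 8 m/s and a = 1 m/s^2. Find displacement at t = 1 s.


Given: v0 = 8 m/s, a = 1 m/s^2, t = 1 s
Using s = v0*t + (1/2)*a*t^2
s = 8*1 + (1/2)*1*1^2
s = 8 + (1/2)*1
s = 8 + 1/2
s = 17/2

17/2 m


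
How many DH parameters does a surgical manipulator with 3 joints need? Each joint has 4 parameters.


Given: 3 joints, 4 DH parameters per joint (d, theta, a, alpha)
Total DH parameters = number_of_joints * 4
Total = 3 * 4
Total = 12

12


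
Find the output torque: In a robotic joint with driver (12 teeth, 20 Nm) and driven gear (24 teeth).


Given: N1 = 12, N2 = 24, T1 = 20 Nm
Using T2/T1 = N2/N1
T2 = T1 * N2 / N1
T2 = 20 * 24 / 12
T2 = 480 / 12
T2 = 40 Nm

40 Nm


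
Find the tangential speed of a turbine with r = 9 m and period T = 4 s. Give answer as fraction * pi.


Given: radius r = 9 m, period T = 4 s
Using v = 2*pi*r / T
v = 2*pi*9 / 4
v = 18*pi / 4
v = 9/2*pi m/s

9/2*pi m/s


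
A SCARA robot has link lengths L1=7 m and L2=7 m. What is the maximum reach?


Given: L1 = 7 m, L2 = 7 m
For a 2-link planar arm, max reach = L1 + L2 (fully extended)
Max reach = 7 + 7
Max reach = 14 m

14 m


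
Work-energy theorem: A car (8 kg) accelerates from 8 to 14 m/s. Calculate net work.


Given: m = 8 kg, v0 = 8 m/s, v = 14 m/s
Using W = (1/2)*m*(v^2 - v0^2)
v^2 = 14^2 = 196
v0^2 = 8^2 = 64
v^2 - v0^2 = 196 - 64 = 132
W = (1/2)*8*132 = 528 J

528 J


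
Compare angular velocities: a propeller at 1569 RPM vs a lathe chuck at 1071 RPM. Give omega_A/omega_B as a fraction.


Given: RPM_A = 1569, RPM_B = 1071
omega = 2*pi*RPM/60, so omega_A/omega_B = RPM_A / RPM_B
omega_A/omega_B = 1569 / 1071
omega_A/omega_B = 523/357

523/357


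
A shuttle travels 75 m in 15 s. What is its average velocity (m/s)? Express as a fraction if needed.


Given: distance d = 75 m, time t = 15 s
Using v = d / t
v = 75 / 15
v = 5 m/s

5 m/s


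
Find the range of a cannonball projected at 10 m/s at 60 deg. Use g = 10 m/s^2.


Given: v0 = 10 m/s, theta = 60 deg, g = 10 m/s^2
sin(2*60) = sin(120) = sqrt(3)/2
Using R = v0^2 * sin(2*theta) / g
R = 10^2 * (sqrt(3)/2) / 10
R = 100 * sqrt(3) / 20
R = 5*sqrt(3) m

5*sqrt(3) m


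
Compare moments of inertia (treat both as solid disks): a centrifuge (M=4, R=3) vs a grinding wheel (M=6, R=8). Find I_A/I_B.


Given: M1=4 kg, R1=3 m, M2=6 kg, R2=8 m
For a disk: I = (1/2)*M*R^2, so I_A/I_B = (M1*R1^2)/(M2*R2^2)
M1*R1^2 = 4*9 = 36
M2*R2^2 = 6*64 = 384
I_A/I_B = 36/384 = 3/32

3/32


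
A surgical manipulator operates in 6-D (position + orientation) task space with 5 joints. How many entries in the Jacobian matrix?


Given: task space dimension = 6, joints = 5
Jacobian is a 6 x 5 matrix
Total entries = rows * columns
Total = 6 * 5
Total = 30

30


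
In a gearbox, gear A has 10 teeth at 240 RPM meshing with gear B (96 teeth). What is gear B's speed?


Given: N1 = 10 teeth, w1 = 240 RPM, N2 = 96 teeth
Using N1*w1 = N2*w2
w2 = N1*w1 / N2
w2 = 10*240 / 96
w2 = 2400 / 96
w2 = 25 RPM

25 RPM


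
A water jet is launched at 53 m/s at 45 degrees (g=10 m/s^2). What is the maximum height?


Given: v0 = 53 m/s, theta = 45 deg, g = 10 m/s^2
sin^2(45) = 1/2
Using H = v0^2 * sin^2(theta) / (2*g)
H = 53^2 * 1/2 / (2*10)
H = 2809 * 1/2 / 20
H = 2809/2 / 20
H = 2809/40 m

2809/40 m


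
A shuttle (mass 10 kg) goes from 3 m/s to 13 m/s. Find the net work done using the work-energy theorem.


Given: m = 10 kg, v0 = 3 m/s, v = 13 m/s
Using W = (1/2)*m*(v^2 - v0^2)
v^2 = 13^2 = 169
v0^2 = 3^2 = 9
v^2 - v0^2 = 169 - 9 = 160
W = (1/2)*10*160 = 800 J

800 J


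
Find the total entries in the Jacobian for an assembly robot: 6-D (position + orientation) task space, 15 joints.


Given: task space dimension = 6, joints = 15
Jacobian is a 6 x 15 matrix
Total entries = rows * columns
Total = 6 * 15
Total = 90

90


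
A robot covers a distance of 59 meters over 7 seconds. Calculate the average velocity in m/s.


Given: distance d = 59 m, time t = 7 s
Using v = d / t
v = 59 / 7
v = 59/7 m/s

59/7 m/s


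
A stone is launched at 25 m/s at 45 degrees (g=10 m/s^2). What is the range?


Given: v0 = 25 m/s, theta = 45 deg, g = 10 m/s^2
sin(2*45) = sin(90) = 1
Using R = v0^2 * sin(2*theta) / g
R = 25^2 * 1 / 10
R = 625 / 10
R = 125/2 m

125/2 m


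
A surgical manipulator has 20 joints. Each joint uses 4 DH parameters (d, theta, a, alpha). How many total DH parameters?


Given: 20 joints, 4 DH parameters per joint (d, theta, a, alpha)
Total DH parameters = number_of_joints * 4
Total = 20 * 4
Total = 80

80


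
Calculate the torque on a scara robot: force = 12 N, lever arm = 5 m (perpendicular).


Given: F = 12 N, r = 5 m, angle = 90 deg (perpendicular)
Using tau = F * r * sin(90)
sin(90) = 1
tau = 12 * 5 * 1
tau = 60 Nm

60 Nm


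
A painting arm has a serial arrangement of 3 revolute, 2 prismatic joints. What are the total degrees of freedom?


Given: serial robot with 3 revolute, 2 prismatic joints
DOF contribution per joint type: revolute=1, prismatic=1, spherical=3, fixed=0
DOF = 3*1 + 2*1
DOF = 5

5


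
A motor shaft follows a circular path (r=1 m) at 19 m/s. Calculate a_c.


Given: v = 19 m/s, r = 1 m
Using a_c = v^2 / r
a_c = 19^2 / 1
a_c = 361 / 1
a_c = 361 m/s^2

361 m/s^2


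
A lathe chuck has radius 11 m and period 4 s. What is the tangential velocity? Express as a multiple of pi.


Given: radius r = 11 m, period T = 4 s
Using v = 2*pi*r / T
v = 2*pi*11 / 4
v = 22*pi / 4
v = 11/2*pi m/s

11/2*pi m/s


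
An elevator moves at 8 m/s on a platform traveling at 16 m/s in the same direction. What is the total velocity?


Given: object velocity = 8 m/s, platform velocity = 16 m/s (same direction)
Using classical velocity addition: v_total = v_object + v_platform
v_total = 8 + 16
v_total = 24 m/s

24 m/s


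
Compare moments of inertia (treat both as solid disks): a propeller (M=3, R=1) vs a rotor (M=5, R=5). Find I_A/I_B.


Given: M1=3 kg, R1=1 m, M2=5 kg, R2=5 m
For a disk: I = (1/2)*M*R^2, so I_A/I_B = (M1*R1^2)/(M2*R2^2)
M1*R1^2 = 3*1 = 3
M2*R2^2 = 5*25 = 125
I_A/I_B = 3/125 = 3/125

3/125


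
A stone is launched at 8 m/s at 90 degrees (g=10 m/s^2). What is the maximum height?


Given: v0 = 8 m/s, theta = 90 deg, g = 10 m/s^2
sin^2(90) = 1
Using H = v0^2 * sin^2(theta) / (2*g)
H = 8^2 * 1 / (2*10)
H = 64 * 1 / 20
H = 64 / 20
H = 16/5 m

16/5 m


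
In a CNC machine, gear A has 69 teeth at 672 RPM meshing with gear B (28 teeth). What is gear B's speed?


Given: N1 = 69 teeth, w1 = 672 RPM, N2 = 28 teeth
Using N1*w1 = N2*w2
w2 = N1*w1 / N2
w2 = 69*672 / 28
w2 = 46368 / 28
w2 = 1656 RPM

1656 RPM


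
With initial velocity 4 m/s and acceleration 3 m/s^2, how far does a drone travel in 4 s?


Given: v0 = 4 m/s, a = 3 m/s^2, t = 4 s
Using s = v0*t + (1/2)*a*t^2
s = 4*4 + (1/2)*3*4^2
s = 16 + (1/2)*48
s = 16 + 24
s = 40

40 m


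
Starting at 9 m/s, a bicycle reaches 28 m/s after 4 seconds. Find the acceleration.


Given: initial velocity v0 = 9 m/s, final velocity v = 28 m/s, time t = 4 s
Using a = (v - v0) / t
a = (28 - 9) / 4
a = 19 / 4
a = 19/4 m/s^2

19/4 m/s^2


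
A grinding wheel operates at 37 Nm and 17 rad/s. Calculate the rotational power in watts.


Given: tau = 37 Nm, omega = 17 rad/s
Using P = tau * omega
P = 37 * 17
P = 629 W

629 W


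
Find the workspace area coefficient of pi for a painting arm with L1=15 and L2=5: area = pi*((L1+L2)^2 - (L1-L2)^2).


Given: L1 = 15, L2 = 5
(L1+L2)^2 = (20)^2 = 400
(L1-L2)^2 = (10)^2 = 100
Difference = 400 - 100 = 300
This equals 4*L1*L2 = 4*15*5 = 300
Workspace area = 300*pi

300


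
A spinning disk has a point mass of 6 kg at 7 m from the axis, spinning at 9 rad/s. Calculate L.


Given: m = 6 kg, r = 7 m, omega = 9 rad/s
For a point mass: I = m*r^2
I = 6*7^2 = 6*49 = 294
L = I*omega = 294*9
L = 2646 kg*m^2/s

2646 kg*m^2/s


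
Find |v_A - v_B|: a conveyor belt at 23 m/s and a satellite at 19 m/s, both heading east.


Given: v_A = 23 m/s east, v_B = 19 m/s east
Both move in the same direction; relative speed = |v_A - v_B|
|23 - 19| = |4|
= 4 m/s

4 m/s


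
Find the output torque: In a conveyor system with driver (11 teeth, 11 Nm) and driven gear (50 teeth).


Given: N1 = 11, N2 = 50, T1 = 11 Nm
Using T2/T1 = N2/N1
T2 = T1 * N2 / N1
T2 = 11 * 50 / 11
T2 = 550 / 11
T2 = 50 Nm

50 Nm


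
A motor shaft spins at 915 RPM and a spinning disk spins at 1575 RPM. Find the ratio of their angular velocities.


Given: RPM_A = 915, RPM_B = 1575
omega = 2*pi*RPM/60, so omega_A/omega_B = RPM_A / RPM_B
omega_A/omega_B = 915 / 1575
omega_A/omega_B = 61/105

61/105


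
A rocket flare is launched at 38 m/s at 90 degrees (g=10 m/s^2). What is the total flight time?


Given: v0 = 38 m/s, theta = 90 deg, g = 10 m/s^2
sin(90) = 1
Using T = 2*v0*sin(theta) / g
T = 2*38*1 / 10
T = 76 / 10
T = 38/5 s

38/5 s


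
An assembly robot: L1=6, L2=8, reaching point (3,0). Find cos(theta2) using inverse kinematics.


Given: L1 = 6, L2 = 8, target (x, y) = (3, 0)
Using cos(theta2) = (x^2 + y^2 - L1^2 - L2^2) / (2*L1*L2)
x^2 + y^2 = 3^2 + 0 = 9
L1^2 + L2^2 = 36 + 64 = 100
Numerator = 9 - 100 = -91
Denominator = 2*6*8 = 96
cos(theta2) = -91/96 = -91/96

-91/96


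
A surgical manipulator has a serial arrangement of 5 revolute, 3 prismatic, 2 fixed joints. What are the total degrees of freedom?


Given: serial robot with 5 revolute, 3 prismatic, 2 fixed joints
DOF contribution per joint type: revolute=1, prismatic=1, spherical=3, fixed=0
DOF = 5*1 + 3*1 + 2*0
DOF = 8

8


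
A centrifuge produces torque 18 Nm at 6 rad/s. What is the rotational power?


Given: tau = 18 Nm, omega = 6 rad/s
Using P = tau * omega
P = 18 * 6
P = 108 W

108 W


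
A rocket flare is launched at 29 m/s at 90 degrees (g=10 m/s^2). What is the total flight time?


Given: v0 = 29 m/s, theta = 90 deg, g = 10 m/s^2
sin(90) = 1
Using T = 2*v0*sin(theta) / g
T = 2*29*1 / 10
T = 58 / 10
T = 29/5 s

29/5 s


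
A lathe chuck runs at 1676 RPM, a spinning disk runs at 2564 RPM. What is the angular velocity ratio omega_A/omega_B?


Given: RPM_A = 1676, RPM_B = 2564
omega = 2*pi*RPM/60, so omega_A/omega_B = RPM_A / RPM_B
omega_A/omega_B = 1676 / 2564
omega_A/omega_B = 419/641

419/641


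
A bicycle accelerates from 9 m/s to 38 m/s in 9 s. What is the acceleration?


Given: initial velocity v0 = 9 m/s, final velocity v = 38 m/s, time t = 9 s
Using a = (v - v0) / t
a = (38 - 9) / 9
a = 29 / 9
a = 29/9 m/s^2

29/9 m/s^2


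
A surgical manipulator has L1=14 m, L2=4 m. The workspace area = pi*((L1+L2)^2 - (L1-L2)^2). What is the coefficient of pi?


Given: L1 = 14, L2 = 4
(L1+L2)^2 = (18)^2 = 324
(L1-L2)^2 = (10)^2 = 100
Difference = 324 - 100 = 224
This equals 4*L1*L2 = 4*14*4 = 224
Workspace area = 224*pi

224


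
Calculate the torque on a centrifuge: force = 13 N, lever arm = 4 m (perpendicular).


Given: F = 13 N, r = 4 m, angle = 90 deg (perpendicular)
Using tau = F * r * sin(90)
sin(90) = 1
tau = 13 * 4 * 1
tau = 52 Nm

52 Nm


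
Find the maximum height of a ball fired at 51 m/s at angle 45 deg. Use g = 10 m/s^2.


Given: v0 = 51 m/s, theta = 45 deg, g = 10 m/s^2
sin^2(45) = 1/2
Using H = v0^2 * sin^2(theta) / (2*g)
H = 51^2 * 1/2 / (2*10)
H = 2601 * 1/2 / 20
H = 2601/2 / 20
H = 2601/40 m

2601/40 m


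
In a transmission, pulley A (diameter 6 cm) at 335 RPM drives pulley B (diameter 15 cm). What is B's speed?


Given: D1 = 6 cm, w1 = 335 RPM, D2 = 15 cm
Using D1*w1 = D2*w2
w2 = D1*w1 / D2
w2 = 6*335 / 15
w2 = 2010 / 15
w2 = 134 RPM

134 RPM


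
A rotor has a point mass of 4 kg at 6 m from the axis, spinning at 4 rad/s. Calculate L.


Given: m = 4 kg, r = 6 m, omega = 4 rad/s
For a point mass: I = m*r^2
I = 4*6^2 = 4*36 = 144
L = I*omega = 144*4
L = 576 kg*m^2/s

576 kg*m^2/s


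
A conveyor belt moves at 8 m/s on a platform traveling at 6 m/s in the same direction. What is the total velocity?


Given: object velocity = 8 m/s, platform velocity = 6 m/s (same direction)
Using classical velocity addition: v_total = v_object + v_platform
v_total = 8 + 6
v_total = 14 m/s

14 m/s


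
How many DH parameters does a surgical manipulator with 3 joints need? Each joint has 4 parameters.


Given: 3 joints, 4 DH parameters per joint (d, theta, a, alpha)
Total DH parameters = number_of_joints * 4
Total = 3 * 4
Total = 12

12


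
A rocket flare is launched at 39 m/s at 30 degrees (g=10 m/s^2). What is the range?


Given: v0 = 39 m/s, theta = 30 deg, g = 10 m/s^2
sin(2*30) = sin(60) = sqrt(3)/2
Using R = v0^2 * sin(2*theta) / g
R = 39^2 * (sqrt(3)/2) / 10
R = 1521 * sqrt(3) / 20
R = 1521/20*sqrt(3) m

1521/20*sqrt(3) m


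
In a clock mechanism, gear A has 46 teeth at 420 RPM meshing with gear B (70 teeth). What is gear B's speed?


Given: N1 = 46 teeth, w1 = 420 RPM, N2 = 70 teeth
Using N1*w1 = N2*w2
w2 = N1*w1 / N2
w2 = 46*420 / 70
w2 = 19320 / 70
w2 = 276 RPM

276 RPM


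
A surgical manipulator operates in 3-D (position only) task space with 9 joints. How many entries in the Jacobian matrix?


Given: task space dimension = 3, joints = 9
Jacobian is a 3 x 9 matrix
Total entries = rows * columns
Total = 3 * 9
Total = 27

27


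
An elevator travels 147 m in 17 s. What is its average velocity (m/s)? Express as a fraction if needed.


Given: distance d = 147 m, time t = 17 s
Using v = d / t
v = 147 / 17
v = 147/17 m/s

147/17 m/s


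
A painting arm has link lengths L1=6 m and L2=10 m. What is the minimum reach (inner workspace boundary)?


Given: L1 = 6 m, L2 = 10 m
For a 2-link planar arm, min reach = |L1 - L2| (second link folded back)
Min reach = |6 - 10|
Min reach = 4 m

4 m


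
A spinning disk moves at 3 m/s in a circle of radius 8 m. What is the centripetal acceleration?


Given: v = 3 m/s, r = 8 m
Using a_c = v^2 / r
a_c = 3^2 / 8
a_c = 9 / 8
a_c = 9/8 m/s^2

9/8 m/s^2


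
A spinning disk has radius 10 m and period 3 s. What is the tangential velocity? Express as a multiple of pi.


Given: radius r = 10 m, period T = 3 s
Using v = 2*pi*r / T
v = 2*pi*10 / 3
v = 20*pi / 3
v = 20/3*pi m/s

20/3*pi m/s


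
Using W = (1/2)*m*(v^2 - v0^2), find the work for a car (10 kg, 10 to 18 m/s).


Given: m = 10 kg, v0 = 10 m/s, v = 18 m/s
Using W = (1/2)*m*(v^2 - v0^2)
v^2 = 18^2 = 324
v0^2 = 10^2 = 100
v^2 - v0^2 = 324 - 100 = 224
W = (1/2)*10*224 = 1120 J

1120 J


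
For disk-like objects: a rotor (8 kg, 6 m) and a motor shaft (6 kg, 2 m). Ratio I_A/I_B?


Given: M1=8 kg, R1=6 m, M2=6 kg, R2=2 m
For a disk: I = (1/2)*M*R^2, so I_A/I_B = (M1*R1^2)/(M2*R2^2)
M1*R1^2 = 8*36 = 288
M2*R2^2 = 6*4 = 24
I_A/I_B = 288/24 = 12

12


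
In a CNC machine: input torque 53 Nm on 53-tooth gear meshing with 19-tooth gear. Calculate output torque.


Given: N1 = 53, N2 = 19, T1 = 53 Nm
Using T2/T1 = N2/N1
T2 = T1 * N2 / N1
T2 = 53 * 19 / 53
T2 = 1007 / 53
T2 = 19 Nm

19 Nm


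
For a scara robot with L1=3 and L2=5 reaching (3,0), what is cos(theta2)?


Given: L1 = 3, L2 = 5, target (x, y) = (3, 0)
Using cos(theta2) = (x^2 + y^2 - L1^2 - L2^2) / (2*L1*L2)
x^2 + y^2 = 3^2 + 0 = 9
L1^2 + L2^2 = 9 + 25 = 34
Numerator = 9 - 34 = -25
Denominator = 2*3*5 = 30
cos(theta2) = -25/30 = -5/6

-5/6


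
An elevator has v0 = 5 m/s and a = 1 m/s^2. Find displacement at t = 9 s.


Given: v0 = 5 m/s, a = 1 m/s^2, t = 9 s
Using s = v0*t + (1/2)*a*t^2
s = 5*9 + (1/2)*1*9^2
s = 45 + (1/2)*81
s = 45 + 81/2
s = 171/2

171/2 m


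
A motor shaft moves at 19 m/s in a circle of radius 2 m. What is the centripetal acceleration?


Given: v = 19 m/s, r = 2 m
Using a_c = v^2 / r
a_c = 19^2 / 2
a_c = 361 / 2
a_c = 361/2 m/s^2

361/2 m/s^2


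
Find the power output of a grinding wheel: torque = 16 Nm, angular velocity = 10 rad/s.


Given: tau = 16 Nm, omega = 10 rad/s
Using P = tau * omega
P = 16 * 10
P = 160 W

160 W


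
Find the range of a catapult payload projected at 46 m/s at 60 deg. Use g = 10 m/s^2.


Given: v0 = 46 m/s, theta = 60 deg, g = 10 m/s^2
sin(2*60) = sin(120) = sqrt(3)/2
Using R = v0^2 * sin(2*theta) / g
R = 46^2 * (sqrt(3)/2) / 10
R = 2116 * sqrt(3) / 20
R = 529/5*sqrt(3) m

529/5*sqrt(3) m


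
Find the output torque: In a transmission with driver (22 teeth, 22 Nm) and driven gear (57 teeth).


Given: N1 = 22, N2 = 57, T1 = 22 Nm
Using T2/T1 = N2/N1
T2 = T1 * N2 / N1
T2 = 22 * 57 / 22
T2 = 1254 / 22
T2 = 57 Nm

57 Nm


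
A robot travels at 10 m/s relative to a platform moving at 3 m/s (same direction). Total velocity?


Given: object velocity = 10 m/s, platform velocity = 3 m/s (same direction)
Using classical velocity addition: v_total = v_object + v_platform
v_total = 10 + 3
v_total = 13 m/s

13 m/s


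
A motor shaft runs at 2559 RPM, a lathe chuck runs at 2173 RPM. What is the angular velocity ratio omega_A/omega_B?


Given: RPM_A = 2559, RPM_B = 2173
omega = 2*pi*RPM/60, so omega_A/omega_B = RPM_A / RPM_B
omega_A/omega_B = 2559 / 2173
omega_A/omega_B = 2559/2173

2559/2173


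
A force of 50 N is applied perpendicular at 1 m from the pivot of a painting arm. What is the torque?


Given: F = 50 N, r = 1 m, angle = 90 deg (perpendicular)
Using tau = F * r * sin(90)
sin(90) = 1
tau = 50 * 1 * 1
tau = 50 Nm

50 Nm


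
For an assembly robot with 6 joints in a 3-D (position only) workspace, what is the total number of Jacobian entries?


Given: task space dimension = 3, joints = 6
Jacobian is a 3 x 6 matrix
Total entries = rows * columns
Total = 3 * 6
Total = 18

18


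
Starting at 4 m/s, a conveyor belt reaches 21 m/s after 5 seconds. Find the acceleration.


Given: initial velocity v0 = 4 m/s, final velocity v = 21 m/s, time t = 5 s
Using a = (v - v0) / t
a = (21 - 4) / 5
a = 17 / 5
a = 17/5 m/s^2

17/5 m/s^2


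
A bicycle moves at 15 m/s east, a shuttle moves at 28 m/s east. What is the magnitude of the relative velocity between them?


Given: v_A = 15 m/s east, v_B = 28 m/s east
Both move in the same direction; relative speed = |v_A - v_B|
|15 - 28| = |-13|
= 13 m/s

13 m/s


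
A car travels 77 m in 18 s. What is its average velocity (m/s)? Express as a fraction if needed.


Given: distance d = 77 m, time t = 18 s
Using v = d / t
v = 77 / 18
v = 77/18 m/s

77/18 m/s


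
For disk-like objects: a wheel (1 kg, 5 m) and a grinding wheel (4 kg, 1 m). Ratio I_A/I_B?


Given: M1=1 kg, R1=5 m, M2=4 kg, R2=1 m
For a disk: I = (1/2)*M*R^2, so I_A/I_B = (M1*R1^2)/(M2*R2^2)
M1*R1^2 = 1*25 = 25
M2*R2^2 = 4*1 = 4
I_A/I_B = 25/4 = 25/4

25/4


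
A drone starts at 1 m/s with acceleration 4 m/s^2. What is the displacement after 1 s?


Given: v0 = 1 m/s, a = 4 m/s^2, t = 1 s
Using s = v0*t + (1/2)*a*t^2
s = 1*1 + (1/2)*4*1^2
s = 1 + (1/2)*4
s = 1 + 2
s = 3

3 m


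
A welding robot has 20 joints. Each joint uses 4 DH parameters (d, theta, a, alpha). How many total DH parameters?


Given: 20 joints, 4 DH parameters per joint (d, theta, a, alpha)
Total DH parameters = number_of_joints * 4
Total = 20 * 4
Total = 80

80


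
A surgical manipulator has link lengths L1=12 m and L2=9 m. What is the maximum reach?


Given: L1 = 12 m, L2 = 9 m
For a 2-link planar arm, max reach = L1 + L2 (fully extended)
Max reach = 12 + 9
Max reach = 21 m

21 m


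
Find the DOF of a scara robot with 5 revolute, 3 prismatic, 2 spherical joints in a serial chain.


Given: serial robot with 5 revolute, 3 prismatic, 2 spherical joints
DOF contribution per joint type: revolute=1, prismatic=1, spherical=3, fixed=0
DOF = 5*1 + 3*1 + 2*3
DOF = 14

14


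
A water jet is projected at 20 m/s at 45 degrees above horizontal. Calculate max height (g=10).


Given: v0 = 20 m/s, theta = 45 deg, g = 10 m/s^2
sin^2(45) = 1/2
Using H = v0^2 * sin^2(theta) / (2*g)
H = 20^2 * 1/2 / (2*10)
H = 400 * 1/2 / 20
H = 200 / 20
H = 10 m

10 m


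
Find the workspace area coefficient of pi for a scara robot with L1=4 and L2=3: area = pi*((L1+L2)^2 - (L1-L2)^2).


Given: L1 = 4, L2 = 3
(L1+L2)^2 = (7)^2 = 49
(L1-L2)^2 = (1)^2 = 1
Difference = 49 - 1 = 48
This equals 4*L1*L2 = 4*4*3 = 48
Workspace area = 48*pi

48


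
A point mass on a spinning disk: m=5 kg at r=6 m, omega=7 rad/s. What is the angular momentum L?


Given: m = 5 kg, r = 6 m, omega = 7 rad/s
For a point mass: I = m*r^2
I = 5*6^2 = 5*36 = 180
L = I*omega = 180*7
L = 1260 kg*m^2/s

1260 kg*m^2/s


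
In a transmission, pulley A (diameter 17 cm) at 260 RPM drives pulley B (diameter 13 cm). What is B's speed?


Given: D1 = 17 cm, w1 = 260 RPM, D2 = 13 cm
Using D1*w1 = D2*w2
w2 = D1*w1 / D2
w2 = 17*260 / 13
w2 = 4420 / 13
w2 = 340 RPM

340 RPM


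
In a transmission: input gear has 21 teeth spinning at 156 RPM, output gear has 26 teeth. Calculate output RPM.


Given: N1 = 21 teeth, w1 = 156 RPM, N2 = 26 teeth
Using N1*w1 = N2*w2
w2 = N1*w1 / N2
w2 = 21*156 / 26
w2 = 3276 / 26
w2 = 126 RPM

126 RPM


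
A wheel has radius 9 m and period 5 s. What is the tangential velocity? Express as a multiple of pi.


Given: radius r = 9 m, period T = 5 s
Using v = 2*pi*r / T
v = 2*pi*9 / 5
v = 18*pi / 5
v = 18/5*pi m/s

18/5*pi m/s


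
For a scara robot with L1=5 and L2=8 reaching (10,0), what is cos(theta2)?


Given: L1 = 5, L2 = 8, target (x, y) = (10, 0)
Using cos(theta2) = (x^2 + y^2 - L1^2 - L2^2) / (2*L1*L2)
x^2 + y^2 = 10^2 + 0 = 100
L1^2 + L2^2 = 25 + 64 = 89
Numerator = 100 - 89 = 11
Denominator = 2*5*8 = 80
cos(theta2) = 11/80 = 11/80

11/80


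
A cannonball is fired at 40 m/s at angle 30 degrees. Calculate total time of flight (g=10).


Given: v0 = 40 m/s, theta = 30 deg, g = 10 m/s^2
sin(30) = 1/2
Using T = 2*v0*sin(theta) / g
T = 2*40*1/2 / 10
T = 40 / 10
T = 4 s

4 s


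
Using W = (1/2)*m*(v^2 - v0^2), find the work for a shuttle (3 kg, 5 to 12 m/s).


Given: m = 3 kg, v0 = 5 m/s, v = 12 m/s
Using W = (1/2)*m*(v^2 - v0^2)
v^2 = 12^2 = 144
v0^2 = 5^2 = 25
v^2 - v0^2 = 144 - 25 = 119
W = (1/2)*3*119 = 357/2 J

357/2 J


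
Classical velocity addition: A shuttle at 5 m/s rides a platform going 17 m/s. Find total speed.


Given: object velocity = 5 m/s, platform velocity = 17 m/s (same direction)
Using classical velocity addition: v_total = v_object + v_platform
v_total = 5 + 17
v_total = 22 m/s

22 m/s


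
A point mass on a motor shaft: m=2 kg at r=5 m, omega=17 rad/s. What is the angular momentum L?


Given: m = 2 kg, r = 5 m, omega = 17 rad/s
For a point mass: I = m*r^2
I = 2*5^2 = 2*25 = 50
L = I*omega = 50*17
L = 850 kg*m^2/s

850 kg*m^2/s


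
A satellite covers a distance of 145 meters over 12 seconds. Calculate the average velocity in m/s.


Given: distance d = 145 m, time t = 12 s
Using v = d / t
v = 145 / 12
v = 145/12 m/s

145/12 m/s


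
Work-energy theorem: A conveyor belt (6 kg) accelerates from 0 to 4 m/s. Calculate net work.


Given: m = 6 kg, v0 = 0 m/s, v = 4 m/s
Using W = (1/2)*m*(v^2 - v0^2)
v^2 = 4^2 = 16
v0^2 = 0^2 = 0
v^2 - v0^2 = 16 - 0 = 16
W = (1/2)*6*16 = 48 J

48 J


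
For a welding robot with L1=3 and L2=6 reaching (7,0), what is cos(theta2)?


Given: L1 = 3, L2 = 6, target (x, y) = (7, 0)
Using cos(theta2) = (x^2 + y^2 - L1^2 - L2^2) / (2*L1*L2)
x^2 + y^2 = 7^2 + 0 = 49
L1^2 + L2^2 = 9 + 36 = 45
Numerator = 49 - 45 = 4
Denominator = 2*3*6 = 36
cos(theta2) = 4/36 = 1/9

1/9


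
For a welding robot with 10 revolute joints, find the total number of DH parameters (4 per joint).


Given: 10 joints, 4 DH parameters per joint (d, theta, a, alpha)
Total DH parameters = number_of_joints * 4
Total = 10 * 4
Total = 40

40


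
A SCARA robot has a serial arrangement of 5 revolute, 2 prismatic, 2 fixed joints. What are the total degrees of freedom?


Given: serial robot with 5 revolute, 2 prismatic, 2 fixed joints
DOF contribution per joint type: revolute=1, prismatic=1, spherical=3, fixed=0
DOF = 5*1 + 2*1 + 2*0
DOF = 7

7


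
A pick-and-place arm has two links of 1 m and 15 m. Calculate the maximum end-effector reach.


Given: L1 = 1 m, L2 = 15 m
For a 2-link planar arm, max reach = L1 + L2 (fully extended)
Max reach = 1 + 15
Max reach = 16 m

16 m


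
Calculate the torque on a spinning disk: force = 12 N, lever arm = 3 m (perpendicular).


Given: F = 12 N, r = 3 m, angle = 90 deg (perpendicular)
Using tau = F * r * sin(90)
sin(90) = 1
tau = 12 * 3 * 1
tau = 36 Nm

36 Nm


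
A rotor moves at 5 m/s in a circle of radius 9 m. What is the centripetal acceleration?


Given: v = 5 m/s, r = 9 m
Using a_c = v^2 / r
a_c = 5^2 / 9
a_c = 25 / 9
a_c = 25/9 m/s^2

25/9 m/s^2


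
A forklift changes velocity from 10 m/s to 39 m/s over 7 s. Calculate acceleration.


Given: initial velocity v0 = 10 m/s, final velocity v = 39 m/s, time t = 7 s
Using a = (v - v0) / t
a = (39 - 10) / 7
a = 29 / 7
a = 29/7 m/s^2

29/7 m/s^2


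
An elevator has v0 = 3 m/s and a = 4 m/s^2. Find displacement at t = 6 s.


Given: v0 = 3 m/s, a = 4 m/s^2, t = 6 s
Using s = v0*t + (1/2)*a*t^2
s = 3*6 + (1/2)*4*6^2
s = 18 + (1/2)*144
s = 18 + 72
s = 90

90 m


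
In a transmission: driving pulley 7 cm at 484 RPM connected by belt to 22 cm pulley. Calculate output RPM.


Given: D1 = 7 cm, w1 = 484 RPM, D2 = 22 cm
Using D1*w1 = D2*w2
w2 = D1*w1 / D2
w2 = 7*484 / 22
w2 = 3388 / 22
w2 = 154 RPM

154 RPM


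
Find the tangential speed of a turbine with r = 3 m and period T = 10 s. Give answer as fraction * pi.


Given: radius r = 3 m, period T = 10 s
Using v = 2*pi*r / T
v = 2*pi*3 / 10
v = 6*pi / 10
v = 3/5*pi m/s

3/5*pi m/s


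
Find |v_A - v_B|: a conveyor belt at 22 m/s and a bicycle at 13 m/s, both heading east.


Given: v_A = 22 m/s east, v_B = 13 m/s east
Both move in the same direction; relative speed = |v_A - v_B|
|22 - 13| = |9|
= 9 m/s

9 m/s


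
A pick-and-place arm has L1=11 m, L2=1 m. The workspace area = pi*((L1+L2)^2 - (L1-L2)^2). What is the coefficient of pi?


Given: L1 = 11, L2 = 1
(L1+L2)^2 = (12)^2 = 144
(L1-L2)^2 = (10)^2 = 100
Difference = 144 - 100 = 44
This equals 4*L1*L2 = 4*11*1 = 44
Workspace area = 44*pi

44


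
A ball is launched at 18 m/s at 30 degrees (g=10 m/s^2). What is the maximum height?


Given: v0 = 18 m/s, theta = 30 deg, g = 10 m/s^2
sin^2(30) = 1/4
Using H = v0^2 * sin^2(theta) / (2*g)
H = 18^2 * 1/4 / (2*10)
H = 324 * 1/4 / 20
H = 81 / 20
H = 81/20 m

81/20 m


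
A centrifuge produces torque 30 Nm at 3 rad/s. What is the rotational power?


Given: tau = 30 Nm, omega = 3 rad/s
Using P = tau * omega
P = 30 * 3
P = 90 W

90 W


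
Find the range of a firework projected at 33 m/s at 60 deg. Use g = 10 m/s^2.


Given: v0 = 33 m/s, theta = 60 deg, g = 10 m/s^2
sin(2*60) = sin(120) = sqrt(3)/2
Using R = v0^2 * sin(2*theta) / g
R = 33^2 * (sqrt(3)/2) / 10
R = 1089 * sqrt(3) / 20
R = 1089/20*sqrt(3) m

1089/20*sqrt(3) m


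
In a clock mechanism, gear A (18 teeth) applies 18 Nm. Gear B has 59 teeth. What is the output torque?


Given: N1 = 18, N2 = 59, T1 = 18 Nm
Using T2/T1 = N2/N1
T2 = T1 * N2 / N1
T2 = 18 * 59 / 18
T2 = 1062 / 18
T2 = 59 Nm

59 Nm


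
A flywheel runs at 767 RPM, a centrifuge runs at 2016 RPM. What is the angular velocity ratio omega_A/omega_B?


Given: RPM_A = 767, RPM_B = 2016
omega = 2*pi*RPM/60, so omega_A/omega_B = RPM_A / RPM_B
omega_A/omega_B = 767 / 2016
omega_A/omega_B = 767/2016

767/2016


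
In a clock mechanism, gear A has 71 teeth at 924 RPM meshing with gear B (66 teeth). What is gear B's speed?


Given: N1 = 71 teeth, w1 = 924 RPM, N2 = 66 teeth
Using N1*w1 = N2*w2
w2 = N1*w1 / N2
w2 = 71*924 / 66
w2 = 65604 / 66
w2 = 994 RPM

994 RPM
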